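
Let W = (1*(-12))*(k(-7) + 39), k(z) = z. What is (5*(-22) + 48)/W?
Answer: 31/192 ≈ 0.16146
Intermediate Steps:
W = -384 (W = (1*(-12))*(-7 + 39) = -12*32 = -384)
(5*(-22) + 48)/W = (5*(-22) + 48)/(-384) = (-110 + 48)*(-1/384) = -62*(-1/384) = 31/192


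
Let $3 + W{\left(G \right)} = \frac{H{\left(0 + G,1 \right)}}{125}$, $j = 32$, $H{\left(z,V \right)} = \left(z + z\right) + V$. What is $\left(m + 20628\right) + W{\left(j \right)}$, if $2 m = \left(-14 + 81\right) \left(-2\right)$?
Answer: $\frac{513963}{25} \approx 20559.0$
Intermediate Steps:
$H{\left(z,V \right)} = V + 2 z$ ($H{\left(z,V \right)} = 2 z + V = V + 2 z$)
$m = -67$ ($m = \frac{\left(-14 + 81\right) \left(-2\right)}{2} = \frac{67 \left(-2\right)}{2} = \frac{1}{2} \left(-134\right) = -67$)
$W{\left(G \right)} = - \frac{374}{125} + \frac{2 G}{125}$ ($W{\left(G \right)} = -3 + \frac{1 + 2 \left(0 + G\right)}{125} = -3 + \left(1 + 2 G\right) \frac{1}{125} = -3 + \left(\frac{1}{125} + \frac{2 G}{125}\right) = - \frac{374}{125} + \frac{2 G}{125}$)
$\left(m + 20628\right) + W{\left(j \right)} = \left(-67 + 20628\right) + \left(- \frac{374}{125} + \frac{2}{125} \cdot 32\right) = 20561 + \left(- \frac{374}{125} + \frac{64}{125}\right) = 20561 - \frac{62}{25} = \frac{513963}{25}$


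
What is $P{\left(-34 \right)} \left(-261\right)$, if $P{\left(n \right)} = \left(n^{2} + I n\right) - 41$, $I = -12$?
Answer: $-397503$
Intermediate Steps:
$P{\left(n \right)} = -41 + n^{2} - 12 n$ ($P{\left(n \right)} = \left(n^{2} - 12 n\right) - 41 = -41 + n^{2} - 12 n$)
$P{\left(-34 \right)} \left(-261\right) = \left(-41 + \left(-34\right)^{2} - -408\right) \left(-261\right) = \left(-41 + 1156 + 408\right) \left(-261\right) = 1523 \left(-261\right) = -397503$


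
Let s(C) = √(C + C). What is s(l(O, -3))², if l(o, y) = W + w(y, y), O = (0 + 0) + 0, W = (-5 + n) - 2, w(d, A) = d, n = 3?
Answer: -14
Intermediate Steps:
W = -4 (W = (-5 + 3) - 2 = -2 - 2 = -4)
O = 0 (O = 0 + 0 = 0)
l(o, y) = -4 + y
s(C) = √2*√C (s(C) = √(2*C) = √2*√C)
s(l(O, -3))² = (√2*√(-4 - 3))² = (√2*√(-7))² = (√2*(I*√7))² = (I*√14)² = -14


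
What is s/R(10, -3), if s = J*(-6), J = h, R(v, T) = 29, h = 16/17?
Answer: -96/493 ≈ -0.19473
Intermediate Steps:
h = 16/17 (h = 16*(1/17) = 16/17 ≈ 0.94118)
J = 16/17 ≈ 0.94118
s = -96/17 (s = (16/17)*(-6) = -96/17 ≈ -5.6471)
s/R(10, -3) = -96/17/29 = -96/17*1/29 = -96/493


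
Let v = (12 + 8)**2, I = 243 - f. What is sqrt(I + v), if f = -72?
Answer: sqrt(715) ≈ 26.739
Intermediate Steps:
I = 315 (I = 243 - 1*(-72) = 243 + 72 = 315)
v = 400 (v = 20**2 = 400)
sqrt(I + v) = sqrt(315 + 400) = sqrt(715)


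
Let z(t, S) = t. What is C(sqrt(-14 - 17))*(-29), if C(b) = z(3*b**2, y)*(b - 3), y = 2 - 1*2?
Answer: -8091 + 2697*I*sqrt(31) ≈ -8091.0 + 15016.0*I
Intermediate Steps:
y = 0 (y = 2 - 2 = 0)
C(b) = 3*b**2*(-3 + b) (C(b) = (3*b**2)*(b - 3) = (3*b**2)*(-3 + b) = 3*b**2*(-3 + b))
C(sqrt(-14 - 17))*(-29) = (3*(sqrt(-14 - 17))**2*(-3 + sqrt(-14 - 17)))*(-29) = (3*(sqrt(-31))**2*(-3 + sqrt(-31)))*(-29) = (3*(I*sqrt(31))**2*(-3 + I*sqrt(31)))*(-29) = (3*(-31)*(-3 + I*sqrt(31)))*(-29) = (279 - 93*I*sqrt(31))*(-29) = -8091 + 2697*I*sqrt(31)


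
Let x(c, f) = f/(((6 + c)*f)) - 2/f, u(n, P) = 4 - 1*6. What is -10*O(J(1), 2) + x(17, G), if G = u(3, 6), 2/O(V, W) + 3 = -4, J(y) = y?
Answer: 628/161 ≈ 3.9006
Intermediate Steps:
u(n, P) = -2 (u(n, P) = 4 - 6 = -2)
O(V, W) = -2/7 (O(V, W) = 2/(-3 - 4) = 2/(-7) = 2*(-1/7) = -2/7)
G = -2
x(c, f) = 1/(6 + c) - 2/f (x(c, f) = f/((f*(6 + c))) - 2/f = f*(1/(f*(6 + c))) - 2/f = 1/(6 + c) - 2/f)
-10*O(J(1), 2) + x(17, G) = -10*(-2/7) + (-12 - 2 - 2*17)/((-2)*(6 + 17)) = 20/7 - 1/2*(-12 - 2 - 34)/23 = 20/7 - 1/2*1/23*(-48) = 20/7 + 24/23 = 628/161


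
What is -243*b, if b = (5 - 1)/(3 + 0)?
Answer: -324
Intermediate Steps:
b = 4/3 ≈ 1.3333
-243*b = -243*4/3 = -324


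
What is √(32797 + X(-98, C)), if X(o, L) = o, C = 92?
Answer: √32699 ≈ 180.83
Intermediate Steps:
√(32797 + X(-98, C)) = √(32797 - 98) = √32699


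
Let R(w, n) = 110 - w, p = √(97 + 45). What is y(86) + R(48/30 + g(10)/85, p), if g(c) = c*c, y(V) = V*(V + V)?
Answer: 1266434/85 ≈ 14899.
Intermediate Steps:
y(V) = 2*V² (y(V) = V*(2*V) = 2*V²)
p = √142 ≈ 11.916
g(c) = c²
y(86) + R(48/30 + g(10)/85, p) = 2*86² + (110 - (48/30 + 10²/85)) = 2*7396 + (110 - (48*(1/30) + 100*(1/85))) = 14792 + (110 - (8/5 + 20/17)) = 14792 + (110 - 1*236/85) = 14792 + (110 - 236/85) = 14792 + 9114/85 = 1266434/85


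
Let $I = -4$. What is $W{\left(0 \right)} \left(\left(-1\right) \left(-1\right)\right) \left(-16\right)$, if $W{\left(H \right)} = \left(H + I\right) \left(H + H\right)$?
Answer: $0$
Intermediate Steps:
$W{\left(H \right)} = 2 H \left(-4 + H\right)$ ($W{\left(H \right)} = \left(H - 4\right) \left(H + H\right) = \left(-4 + H\right) 2 H = 2 H \left(-4 + H\right)$)
$W{\left(0 \right)} \left(\left(-1\right) \left(-1\right)\right) \left(-16\right) = 2 \cdot 0 \left(-4 + 0\right) \left(\left(-1\right) \left(-1\right)\right) \left(-16\right) = 2 \cdot 0 \left(-4\right) 1 \left(-16\right) = 0 \cdot 1 \left(-16\right) = 0 \left(-16\right) = 0$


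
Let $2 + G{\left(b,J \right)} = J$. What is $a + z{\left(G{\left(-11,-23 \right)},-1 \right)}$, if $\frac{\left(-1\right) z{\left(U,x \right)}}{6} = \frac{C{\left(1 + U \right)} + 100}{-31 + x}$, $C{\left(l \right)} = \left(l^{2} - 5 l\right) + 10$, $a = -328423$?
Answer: $- \frac{2626175}{8} \approx -3.2827 \cdot 10^{5}$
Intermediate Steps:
$C{\left(l \right)} = 10 + l^{2} - 5 l$
$G{\left(b,J \right)} = -2 + J$
$z{\left(U,x \right)} = - \frac{6 \left(105 + \left(1 + U\right)^{2} - 5 U\right)}{-31 + x}$ ($z{\left(U,x \right)} = - 6 \frac{\left(10 + \left(1 + U\right)^{2} - 5 \left(1 + U\right)\right) + 100}{-31 + x} = - 6 \frac{\left(10 + \left(1 + U\right)^{2} - \left(5 + 5 U\right)\right) + 100}{-31 + x} = - 6 \frac{\left(5 + \left(1 + U\right)^{2} - 5 U\right) + 100}{-31 + x} = - 6 \frac{105 + \left(1 + U\right)^{2} - 5 U}{-31 + x} = - \frac{6 \left(105 + \left(1 + U\right)^{2} - 5 U\right)}{-31 + x}$)
$a + z{\left(G{\left(-11,-23 \right)},-1 \right)} = -328423 + \frac{6 \left(-106 - \left(-2 - 23\right)^{2} + 3 \left(-2 - 23\right)\right)}{-31 - 1} = -328423 + \frac{6 \left(-106 - \left(-25\right)^{2} + 3 \left(-25\right)\right)}{-32} = -328423 + 6 \left(- \frac{1}{32}\right) \left(-106 - 625 - 75\right) = -328423 + 6 \left(- \frac{1}{32}\right) \left(-806\right) = -328423 + \frac{1209}{8} = - \frac{2626175}{8}$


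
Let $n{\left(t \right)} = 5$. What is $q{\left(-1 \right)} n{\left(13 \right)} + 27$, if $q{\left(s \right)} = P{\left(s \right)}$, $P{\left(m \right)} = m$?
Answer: $22$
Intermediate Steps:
$q{\left(s \right)} = s$
$q{\left(-1 \right)} n{\left(13 \right)} + 27 = \left(-1\right) 5 + 27 = -5 + 27 = 22$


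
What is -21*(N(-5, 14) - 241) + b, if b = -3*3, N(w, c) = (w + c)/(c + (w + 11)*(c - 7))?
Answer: 40389/8 ≈ 5048.6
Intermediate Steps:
N(w, c) = (c + w)/(c + (-7 + c)*(11 + w)) (N(w, c) = (c + w)/(c + (11 + w)*(-7 + c)) = (c + w)/(c + (-7 + c)*(11 + w)))
b = -9
-21*(N(-5, 14) - 241) + b = -21*((14 - 5)/(-77 - 7*(-5) + 12*14 + 14*(-5)) - 241) - 9 = -21*(9/(-77 + 35 + 168 - 70) - 241) - 9 = -21*(9/56 - 241) - 9 = -21*(-13487/56) - 9 = 40461/8 - 9 = 40389/8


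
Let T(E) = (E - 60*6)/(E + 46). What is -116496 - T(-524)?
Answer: -27842986/239 ≈ -1.1650e+5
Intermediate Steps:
T(E) = (-360 + E)/(46 + E) (T(E) = (E - 360)/(46 + E) = (-360 + E)/(46 + E))
-116496 - T(-524) = -116496 - (-360 - 524)/(46 - 524) = -116496 - (-884)/(-478) = -116496 - (-1)*(-884)/478 = -116496 - 1*442/239 = -116496 - 442/239 = -27842986/239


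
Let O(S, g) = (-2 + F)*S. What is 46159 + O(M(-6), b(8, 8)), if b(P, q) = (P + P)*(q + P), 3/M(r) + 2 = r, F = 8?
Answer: 184627/4 ≈ 46157.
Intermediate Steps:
M(r) = 3/(-2 + r)
b(P, q) = 2*P*(P + q) (b(P, q) = (2*P)*(P + q) = 2*P*(P + q))
O(S, g) = 6*S (O(S, g) = (-2 + 8)*S = 6*S)
46159 + O(M(-6), b(8, 8)) = 46159 + 6*(3/(-2 - 6)) = 46159 + 6*(3/(-8)) = 46159 + 6*(3*(-1/8)) = 46159 + 6*(-3/8) = 46159 - 9/4 = 184627/4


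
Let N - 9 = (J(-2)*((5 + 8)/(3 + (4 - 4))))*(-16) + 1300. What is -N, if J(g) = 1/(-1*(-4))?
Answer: -3875/3 ≈ -1291.7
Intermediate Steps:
J(g) = ¼ (J(g) = 1/4 = ¼)
N = 3875/3 (N = 9 + ((((5 + 8)/(3 + (4 - 4)))/4)*(-16) + 1300) = 9 + (((13/(3 + 0))/4)*(-16) + 1300) = 9 + (((13/3)/4)*(-16) + 1300) = 9 + (((13*(⅓))/4)*(-16) + 1300) = 9 + (((¼)*(13/3))*(-16) + 1300) = 9 + ((13/12)*(-16) + 1300) = 9 + (-52/3 + 1300) = 9 + 3848/3 = 3875/3 ≈ 1291.7)
-N = -1*3875/3 = -3875/3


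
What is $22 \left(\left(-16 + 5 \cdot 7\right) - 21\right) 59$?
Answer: $-2596$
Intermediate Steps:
$22 \left(\left(-16 + 5 \cdot 7\right) - 21\right) 59 = 22 \left(\left(-16 + 35\right) - 21\right) 59 = 22 \left(19 - 21\right) 59 = 22 \left(-2\right) 59 = \left(-44\right) 59 = -2596$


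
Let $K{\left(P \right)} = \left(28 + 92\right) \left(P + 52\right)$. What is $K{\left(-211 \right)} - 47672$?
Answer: $-66752$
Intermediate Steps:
$K{\left(P \right)} = 6240 + 120 P$ ($K{\left(P \right)} = 120 \left(52 + P\right) = 6240 + 120 P$)
$K{\left(-211 \right)} - 47672 = \left(6240 + 120 \left(-211\right)\right) - 47672 = \left(6240 - 25320\right) - 47672 = -19080 - 47672 = -66752$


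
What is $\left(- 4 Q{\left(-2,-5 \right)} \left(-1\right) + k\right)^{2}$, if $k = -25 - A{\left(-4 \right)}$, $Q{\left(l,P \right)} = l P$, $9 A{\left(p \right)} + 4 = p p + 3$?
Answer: $\frac{1600}{9} \approx 177.78$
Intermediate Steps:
$A{\left(p \right)} = - \frac{1}{9} + \frac{p^{2}}{9}$ ($A{\left(p \right)} = - \frac{4}{9} + \frac{p p + 3}{9} = - \frac{4}{9} + \frac{p^{2} + 3}{9} = - \frac{4}{9} + \frac{3 + p^{2}}{9} = - \frac{4}{9} + \left(\frac{1}{3} + \frac{p^{2}}{9}\right) = - \frac{1}{9} + \frac{p^{2}}{9}$)
$Q{\left(l,P \right)} = P l$
$k = - \frac{80}{3}$ ($k = -25 - \left(- \frac{1}{9} + \frac{\left(-4\right)^{2}}{9}\right) = -25 - \left(- \frac{1}{9} + \frac{1}{9} \cdot 16\right) = -25 - \left(- \frac{1}{9} + \frac{16}{9}\right) = -25 - \frac{5}{3} = - \frac{80}{3} \approx -26.667$)
$\left(- 4 Q{\left(-2,-5 \right)} \left(-1\right) + k\right)^{2} = \left(- 4 \left(\left(-5\right) \left(-2\right)\right) \left(-1\right) - \frac{80}{3}\right)^{2} = \left(\left(-4\right) 10 \left(-1\right) - \frac{80}{3}\right)^{2} = \left(\left(-40\right) \left(-1\right) - \frac{80}{3}\right)^{2} = \left(40 - \frac{80}{3}\right)^{2} = \left(\frac{40}{3}\right)^{2} = \frac{1600}{9}$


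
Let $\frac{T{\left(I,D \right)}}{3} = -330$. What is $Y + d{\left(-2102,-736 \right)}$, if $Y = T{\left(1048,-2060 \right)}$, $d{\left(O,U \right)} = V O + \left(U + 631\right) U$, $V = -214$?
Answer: $526118$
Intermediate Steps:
$T{\left(I,D \right)} = -990$ ($T{\left(I,D \right)} = 3 \left(-330\right) = -990$)
$d{\left(O,U \right)} = - 214 O + U \left(631 + U\right)$ ($d{\left(O,U \right)} = - 214 O + \left(U + 631\right) U = - 214 O + \left(631 + U\right) U = - 214 O + U \left(631 + U\right)$)
$Y = -990$
$Y + d{\left(-2102,-736 \right)} = -990 + \left(\left(-736\right)^{2} - -449828 + 631 \left(-736\right)\right) = -990 + \left(541696 + 449828 - 464416\right) = -990 + 527108 = 526118$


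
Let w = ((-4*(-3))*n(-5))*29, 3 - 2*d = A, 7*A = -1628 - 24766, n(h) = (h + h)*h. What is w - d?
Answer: 217185/14 ≈ 15513.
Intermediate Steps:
n(h) = 2*h² (n(h) = (2*h)*h = 2*h²)
A = -26394/7 (A = (-1628 - 24766)/7 = (⅐)*(-26394) = -26394/7 ≈ -3770.6)
d = 26415/14 (d = 3/2 - ½*(-26394/7) = 3/2 + 13197/7 = 26415/14 ≈ 1886.8)
w = 17400 (w = ((-4*(-3))*(2*(-5)²))*29 = (12*(2*25))*29 = (12*50)*29 = 600*29 = 17400)
w - d = 17400 - 1*26415/14 = 17400 - 26415/14 = 217185/14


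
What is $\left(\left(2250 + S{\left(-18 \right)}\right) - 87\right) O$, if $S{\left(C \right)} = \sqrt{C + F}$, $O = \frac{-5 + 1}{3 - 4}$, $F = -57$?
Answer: $8652 + 20 i \sqrt{3} \approx 8652.0 + 34.641 i$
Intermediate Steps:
$O = 4$ ($O = - \frac{4}{-1} = \left(-4\right) \left(-1\right) = 4$)
$S{\left(C \right)} = \sqrt{-57 + C}$ ($S{\left(C \right)} = \sqrt{C - 57} = \sqrt{-57 + C}$)
$\left(\left(2250 + S{\left(-18 \right)}\right) - 87\right) O = \left(\left(2250 + \sqrt{-57 - 18}\right) - 87\right) 4 = \left(\left(2250 + \sqrt{-75}\right) - 87\right) 4 = \left(\left(2250 + 5 i \sqrt{3}\right) - 87\right) 4 = \left(2163 + 5 i \sqrt{3}\right) 4 = 8652 + 20 i \sqrt{3}$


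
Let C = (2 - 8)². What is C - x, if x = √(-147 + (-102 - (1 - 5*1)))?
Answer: 36 - 7*I*√5 ≈ 36.0 - 15.652*I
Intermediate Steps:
C = 36 (C = (-6)² = 36)
x = 7*I*√5 (x = √(-147 + (-102 - (1 - 5))) = √(-147 + (-102 - 1*(-4))) = √(-147 + (-102 + 4)) = √(-147 - 98) = √(-245) = 7*I*√5 ≈ 15.652*I)
C - x = 36 - 7*I*√5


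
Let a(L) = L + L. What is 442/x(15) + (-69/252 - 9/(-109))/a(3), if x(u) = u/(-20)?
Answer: -32377367/54936 ≈ -589.37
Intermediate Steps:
a(L) = 2*L
x(u) = -u/20 (x(u) = u*(-1/20) = -u/20)
442/x(15) + (-69/252 - 9/(-109))/a(3) = 442/((-1/20*15)) + (-69/252 - 9/(-109))/((2*3)) = 442/(-¾) + (-69*1/252 - 9*(-1/109))/6 = 442*(-4/3) + (-23/84 + 9/109)*(⅙) = -1768/3 - 1751/9156*⅙ = -1768/3 - 1751/54936 = -32377367/54936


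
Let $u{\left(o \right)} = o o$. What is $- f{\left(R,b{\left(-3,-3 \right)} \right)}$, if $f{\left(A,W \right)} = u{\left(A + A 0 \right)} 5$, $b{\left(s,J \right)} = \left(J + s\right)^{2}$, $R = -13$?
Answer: $-845$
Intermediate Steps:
$u{\left(o \right)} = o^{2}$
$f{\left(A,W \right)} = 5 A^{2}$ ($f{\left(A,W \right)} = \left(A + A 0\right)^{2} \cdot 5 = \left(A + 0\right)^{2} \cdot 5 = A^{2} \cdot 5 = 5 A^{2}$)
$- f{\left(R,b{\left(-3,-3 \right)} \right)} = - 5 \left(-13\right)^{2} = - 5 \cdot 169 = \left(-1\right) 845 = -845$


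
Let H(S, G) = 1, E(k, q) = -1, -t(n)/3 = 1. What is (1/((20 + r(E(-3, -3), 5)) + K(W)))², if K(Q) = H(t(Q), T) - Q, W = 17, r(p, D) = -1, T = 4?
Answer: ⅑ ≈ 0.11111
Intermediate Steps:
t(n) = -3 (t(n) = -3*1 = -3)
K(Q) = 1 - Q
(1/((20 + r(E(-3, -3), 5)) + K(W)))² = (1/((20 - 1) + (1 - 1*17)))² = (1/(19 + (1 - 17)))² = (1/(19 - 16))² = (1/3)² = (⅓)² = ⅑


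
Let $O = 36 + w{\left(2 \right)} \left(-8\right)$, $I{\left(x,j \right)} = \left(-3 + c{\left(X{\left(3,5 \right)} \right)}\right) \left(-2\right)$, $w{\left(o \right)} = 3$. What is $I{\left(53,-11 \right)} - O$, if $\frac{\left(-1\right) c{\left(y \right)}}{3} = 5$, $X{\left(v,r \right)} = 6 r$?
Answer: $24$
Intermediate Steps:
$c{\left(y \right)} = -15$ ($c{\left(y \right)} = \left(-3\right) 5 = -15$)
$I{\left(x,j \right)} = 36$ ($I{\left(x,j \right)} = \left(-3 - 15\right) \left(-2\right) = \left(-18\right) \left(-2\right) = 36$)
$O = 12$ ($O = 36 + 3 \left(-8\right) = 36 - 24 = 12$)
$I{\left(53,-11 \right)} - O = 36 - 12 = 24$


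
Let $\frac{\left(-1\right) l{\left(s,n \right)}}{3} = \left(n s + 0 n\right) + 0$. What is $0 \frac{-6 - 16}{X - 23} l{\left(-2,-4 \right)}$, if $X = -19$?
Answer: $0$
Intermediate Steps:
$l{\left(s,n \right)} = - 3 n s$ ($l{\left(s,n \right)} = - 3 \left(\left(n s + 0 n\right) + 0\right) = - 3 \left(\left(n s + 0\right) + 0\right) = - 3 \left(n s + 0\right) = - 3 n s$)
$0 \frac{-6 - 16}{X - 23} l{\left(-2,-4 \right)} = 0 \frac{-6 - 16}{-19 - 23} \left(\left(-3\right) \left(-4\right) \left(-2\right)\right) = 0 \left(- \frac{22}{-42}\right) \left(-24\right) = 0 \left(\left(-22\right) \left(- \frac{1}{42}\right)\right) \left(-24\right) = 0 \cdot \frac{11}{21} \left(-24\right) = 0 \left(-24\right) = 0$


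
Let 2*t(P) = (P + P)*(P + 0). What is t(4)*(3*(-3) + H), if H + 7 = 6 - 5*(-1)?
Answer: -80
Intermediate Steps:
H = 4 (H = -7 + (6 - 5*(-1)) = -7 + (6 + 5) = -7 + 11 = 4)
t(P) = P² (t(P) = ((P + P)*(P + 0))/2 = ((2*P)*P)/2 = (2*P²)/2 = P²)
t(4)*(3*(-3) + H) = 4²*(3*(-3) + 4) = 16*(-9 + 4) = 16*(-5) = -80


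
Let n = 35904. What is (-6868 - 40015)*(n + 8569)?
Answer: -2085027659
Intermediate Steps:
(-6868 - 40015)*(n + 8569) = (-6868 - 40015)*(35904 + 8569) = -46883*44473 = -2085027659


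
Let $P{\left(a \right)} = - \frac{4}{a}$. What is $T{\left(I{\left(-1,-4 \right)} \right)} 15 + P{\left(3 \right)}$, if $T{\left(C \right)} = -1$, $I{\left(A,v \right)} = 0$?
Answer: $- \frac{49}{3} \approx -16.333$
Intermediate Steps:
$T{\left(I{\left(-1,-4 \right)} \right)} 15 + P{\left(3 \right)} = \left(-1\right) 15 - \frac{4}{3} = -15 - \frac{4}{3} = - \frac{49}{3}$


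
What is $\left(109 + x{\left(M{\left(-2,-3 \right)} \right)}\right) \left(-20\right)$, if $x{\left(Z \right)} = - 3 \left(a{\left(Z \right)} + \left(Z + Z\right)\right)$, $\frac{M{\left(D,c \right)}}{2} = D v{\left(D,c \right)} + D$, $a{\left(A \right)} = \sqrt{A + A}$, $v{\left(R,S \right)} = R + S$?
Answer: $-260 + 240 \sqrt{2} \approx 79.411$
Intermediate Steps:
$a{\left(A \right)} = \sqrt{2} \sqrt{A}$ ($a{\left(A \right)} = \sqrt{2 A} = \sqrt{2} \sqrt{A}$)
$M{\left(D,c \right)} = 2 D + 2 D \left(D + c\right)$ ($M{\left(D,c \right)} = 2 \left(D \left(D + c\right) + D\right) = 2 \left(D + D \left(D + c\right)\right) = 2 D + 2 D \left(D + c\right)$)
$x{\left(Z \right)} = - 6 Z - 3 \sqrt{2} \sqrt{Z}$ ($x{\left(Z \right)} = - 3 \left(\sqrt{2} \sqrt{Z} + \left(Z + Z\right)\right) = - 3 \left(\sqrt{2} \sqrt{Z} + 2 Z\right) = - 3 \left(2 Z + \sqrt{2} \sqrt{Z}\right) = - 6 Z - 3 \sqrt{2} \sqrt{Z}$)
$\left(109 + x{\left(M{\left(-2,-3 \right)} \right)}\right) \left(-20\right) = \left(109 - \left(3 \sqrt{2} \sqrt{2 \left(-2\right) \left(1 - 2 - 3\right)} + 6 \cdot 2 \left(-2\right) \left(1 - 2 - 3\right)\right)\right) \left(-20\right) = \left(109 - \left(3 \sqrt{2} \sqrt{2 \left(-2\right) \left(-4\right)} + 6 \cdot 2 \left(-2\right) \left(-4\right)\right)\right) \left(-20\right) = \left(109 - \left(96 + 3 \sqrt{2} \sqrt{16}\right)\right) \left(-20\right) = \left(109 - \left(96 + 3 \sqrt{2} \cdot 4\right)\right) \left(-20\right) = \left(109 - \left(96 + 12 \sqrt{2}\right)\right) \left(-20\right) = \left(13 - 12 \sqrt{2}\right) \left(-20\right) = -260 + 240 \sqrt{2}$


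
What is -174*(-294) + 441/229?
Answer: 11715165/229 ≈ 51158.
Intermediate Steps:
-174*(-294) + 441/229 = 51156 + 441*(1/229) = 51156 + 441/229 = 11715165/229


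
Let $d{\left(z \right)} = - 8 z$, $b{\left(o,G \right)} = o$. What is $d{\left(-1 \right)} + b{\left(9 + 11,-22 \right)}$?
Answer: $28$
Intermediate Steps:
$d{\left(-1 \right)} + b{\left(9 + 11,-22 \right)} = \left(-8\right) \left(-1\right) + \left(9 + 11\right) = 8 + 20 = 28$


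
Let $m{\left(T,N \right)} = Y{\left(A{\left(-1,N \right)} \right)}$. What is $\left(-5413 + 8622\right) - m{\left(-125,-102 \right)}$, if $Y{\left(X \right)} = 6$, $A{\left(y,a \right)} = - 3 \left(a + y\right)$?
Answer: $3203$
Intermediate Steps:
$A{\left(y,a \right)} = - 3 a - 3 y$
$m{\left(T,N \right)} = 6$
$\left(-5413 + 8622\right) - m{\left(-125,-102 \right)} = \left(-5413 + 8622\right) - 6 = 3209 - 6 = 3203$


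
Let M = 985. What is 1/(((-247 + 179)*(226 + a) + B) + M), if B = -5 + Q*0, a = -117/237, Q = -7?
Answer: -79/1134000 ≈ -6.9665e-5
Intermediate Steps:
a = -39/79 (a = -117*1/237 = -39/79 ≈ -0.49367)
B = -5 (B = -5 - 7*0 = -5 + 0 = -5)
1/(((-247 + 179)*(226 + a) + B) + M) = 1/(((-247 + 179)*(226 - 39/79) - 5) + 985) = 1/((-68*17815/79 - 5) + 985) = 1/((-1211420/79 - 5) + 985) = 1/(-1211815/79 + 985) = 1/(-1134000/79) = -79/1134000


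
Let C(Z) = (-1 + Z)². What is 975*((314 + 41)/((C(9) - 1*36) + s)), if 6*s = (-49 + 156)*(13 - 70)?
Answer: -230750/659 ≈ -350.15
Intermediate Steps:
s = -2033/2 (s = ((-49 + 156)*(13 - 70))/6 = (107*(-57))/6 = (⅙)*(-6099) = -2033/2 ≈ -1016.5)
975*((314 + 41)/((C(9) - 1*36) + s)) = 975*((314 + 41)/(((-1 + 9)² - 1*36) - 2033/2)) = 975*(355/((8² - 36) - 2033/2)) = 975*(355/((64 - 36) - 2033/2)) = 975*(355/(28 - 2033/2)) = 975*(355/(-1977/2)) = 975*(355*(-2/1977)) = 975*(-710/1977) = -230750/659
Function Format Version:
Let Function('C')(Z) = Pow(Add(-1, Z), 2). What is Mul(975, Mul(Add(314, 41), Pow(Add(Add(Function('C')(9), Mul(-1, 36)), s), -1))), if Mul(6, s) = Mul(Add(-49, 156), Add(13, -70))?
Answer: Rational(-230750, 659) ≈ -350.15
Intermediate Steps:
s = Rational(-2033, 2) (s = Mul(Rational(1, 6), Mul(Add(-49, 156), Add(13, -70))) = Mul(Rational(1, 6), Mul(107, -57)) = Mul(Rational(1, 6), -6099) = Rational(-2033, 2) ≈ -1016.5)
Mul(975, Mul(Add(314, 41), Pow(Add(Add(Function('C')(9), Mul(-1, 36)), s), -1))) = Mul(975, Mul(Add(314, 41), Pow(Add(Add(Pow(Add(-1, 9), 2), Mul(-1, 36)), Rational(-2033, 2)), -1))) = Mul(975, Mul(355, Pow(Add(Add(Pow(8, 2), -36), Rational(-2033, 2)), -1))) = Mul(975, Mul(355, Pow(Add(Add(64, -36), Rational(-2033, 2)), -1))) = Mul(975, Mul(355, Pow(Add(28, Rational(-2033, 2)), -1))) = Mul(975, Mul(355, Pow(Rational(-1977, 2), -1))) = Mul(975, Mul(355, Rational(-2, 1977))) = Mul(975, Rational(-710, 1977)) = Rational(-230750, 659)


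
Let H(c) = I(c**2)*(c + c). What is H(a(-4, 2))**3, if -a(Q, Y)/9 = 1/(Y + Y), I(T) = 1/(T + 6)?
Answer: -13824/205379 ≈ -0.067310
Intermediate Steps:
I(T) = 1/(6 + T)
a(Q, Y) = -9/(2*Y) (a(Q, Y) = -9/(Y + Y) = -9*1/(2*Y) = -9/(2*Y))
H(c) = 2*c/(6 + c**2) (H(c) = (c + c)/(6 + c**2) = (2*c)/(6 + c**2) = 2*c/(6 + c**2))
H(a(-4, 2))**3 = (2*(-9/2/2)/(6 + (-9/2/2)**2))**3 = (2*(-9/2*1/2)/(6 + (-9/2*1/2)**2))**3 = (2*(-9/4)/(6 + (-9/4)**2))**3 = (2*(-9/4)/(6 + 81/16))**3 = (2*(-9/4)/(177/16))**3 = (2*(-9/4)*(16/177))**3 = (-24/59)**3 = -13824/205379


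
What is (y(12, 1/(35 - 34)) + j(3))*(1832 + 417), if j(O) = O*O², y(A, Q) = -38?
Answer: -24739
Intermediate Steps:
j(O) = O³
(y(12, 1/(35 - 34)) + j(3))*(1832 + 417) = (-38 + 3³)*(1832 + 417) = (-38 + 27)*2249 = -11*2249 = -24739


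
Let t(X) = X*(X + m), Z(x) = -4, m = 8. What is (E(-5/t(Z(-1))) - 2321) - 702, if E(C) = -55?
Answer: -3078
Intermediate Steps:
t(X) = X*(8 + X) (t(X) = X*(X + 8) = X*(8 + X))
(E(-5/t(Z(-1))) - 2321) - 702 = (-55 - 2321) - 702 = -2376 - 702 = -3078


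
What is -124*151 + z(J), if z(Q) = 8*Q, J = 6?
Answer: -18676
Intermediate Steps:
-124*151 + z(J) = -124*151 + 8*6 = -18724 + 48 = -18676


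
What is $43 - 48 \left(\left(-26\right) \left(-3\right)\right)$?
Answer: $-3701$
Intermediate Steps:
$43 - 48 \left(\left(-26\right) \left(-3\right)\right) = 43 - 3744 = -3701$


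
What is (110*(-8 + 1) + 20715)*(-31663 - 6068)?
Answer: -752544795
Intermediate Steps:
(110*(-8 + 1) + 20715)*(-31663 - 6068) = (110*(-7) + 20715)*(-37731) = (-770 + 20715)*(-37731) = 19945*(-37731) = -752544795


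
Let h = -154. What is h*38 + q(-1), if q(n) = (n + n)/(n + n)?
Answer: -5851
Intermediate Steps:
q(n) = 1 (q(n) = (2*n)/((2*n)) = (2*n)*(1/(2*n)) = 1)
h*38 + q(-1) = -154*38 + 1 = -5852 + 1 = -5851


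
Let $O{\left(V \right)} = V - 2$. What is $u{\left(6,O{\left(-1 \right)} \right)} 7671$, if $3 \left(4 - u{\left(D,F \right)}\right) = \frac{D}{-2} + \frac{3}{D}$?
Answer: $\frac{74153}{2} \approx 37077.0$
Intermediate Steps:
$O{\left(V \right)} = -2 + V$
$u{\left(D,F \right)} = 4 - \frac{1}{D} + \frac{D}{6}$ ($u{\left(D,F \right)} = 4 - \frac{\frac{D}{-2} + \frac{3}{D}}{3} = 4 - \frac{D \left(- \frac{1}{2}\right) + \frac{3}{D}}{3} = 4 - \frac{- \frac{D}{2} + \frac{3}{D}}{3} = 4 - \frac{\frac{3}{D} - \frac{D}{2}}{3} = 4 + \left(- \frac{1}{D} + \frac{D}{6}\right) = 4 - \frac{1}{D} + \frac{D}{6}$)
$u{\left(6,O{\left(-1 \right)} \right)} 7671 = \left(4 - \frac{1}{6} + \frac{1}{6} \cdot 6\right) 7671 = \left(4 - \frac{1}{6} + 1\right) 7671 = \frac{29}{6} \cdot 7671 = \frac{74153}{2}$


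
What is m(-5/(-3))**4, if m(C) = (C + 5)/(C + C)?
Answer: 16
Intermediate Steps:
m(C) = (5 + C)/(2*C) (m(C) = (5 + C)/((2*C)) = (5 + C)*(1/(2*C)) = (5 + C)/(2*C))
m(-5/(-3))**4 = ((5 - 5/(-3))/(2*((-5/(-3)))))**4 = ((5 - 5*(-1/3))/(2*((-5*(-1/3)))))**4 = ((5 + 5/3)/(2*(5/3)))**4 = ((1/2)*(3/5)*(20/3))**4 = 2**4 = 16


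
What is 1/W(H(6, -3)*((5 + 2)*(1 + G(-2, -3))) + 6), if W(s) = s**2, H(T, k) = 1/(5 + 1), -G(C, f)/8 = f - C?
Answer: 4/1089 ≈ 0.0036731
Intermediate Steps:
G(C, f) = -8*f + 8*C (G(C, f) = -8*(f - C) = -8*f + 8*C)
H(T, k) = 1/6
1/W(H(6, -3)*((5 + 2)*(1 + G(-2, -3))) + 6) = 1/((((5 + 2)*(1 + (-8*(-3) + 8*(-2))))/6 + 6)**2) = 1/(((7*(1 + (24 - 16)))/6 + 6)**2) = 1/(((7*(1 + 8))/6 + 6)**2) = 1/(((7*9)/6 + 6)**2) = 1/(((1/6)*63 + 6)**2) = 1/((21/2 + 6)**2) = 1/((33/2)**2) = 1/(1089/4) = 4/1089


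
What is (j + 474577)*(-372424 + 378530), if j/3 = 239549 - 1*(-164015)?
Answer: 10290252514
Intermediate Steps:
j = 1210692 (j = 3*(239549 - 1*(-164015)) = 3*(239549 + 164015) = 3*403564 = 1210692)
(j + 474577)*(-372424 + 378530) = (1210692 + 474577)*(-372424 + 378530) = 1685269*6106 = 10290252514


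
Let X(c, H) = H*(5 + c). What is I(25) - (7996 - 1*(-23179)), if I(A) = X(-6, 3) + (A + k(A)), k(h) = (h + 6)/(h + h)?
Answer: -1557619/50 ≈ -31152.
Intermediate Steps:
k(h) = (6 + h)/(2*h) (k(h) = (6 + h)/((2*h)) = (6 + h)*(1/(2*h)) = (6 + h)/(2*h))
I(A) = -3 + A + (6 + A)/(2*A) (I(A) = 3*(5 - 6) + (A + (6 + A)/(2*A)) = 3*(-1) + (A + (6 + A)/(2*A)) = -3 + (A + (6 + A)/(2*A)) = -3 + A + (6 + A)/(2*A))
I(25) - (7996 - 1*(-23179)) = (-5/2 + 25 + 3/25) - (7996 - 1*(-23179)) = (-5/2 + 25 + 3*(1/25)) - (7996 + 23179) = (-5/2 + 25 + 3/25) - 1*31175 = 1131/50 - 31175 = -1557619/50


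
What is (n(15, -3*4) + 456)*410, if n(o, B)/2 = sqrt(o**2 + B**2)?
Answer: 186960 + 2460*sqrt(41) ≈ 2.0271e+5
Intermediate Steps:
n(o, B) = 2*sqrt(B**2 + o**2) (n(o, B) = 2*sqrt(o**2 + B**2) = 2*sqrt(B**2 + o**2))
(n(15, -3*4) + 456)*410 = (2*sqrt((-3*4)**2 + 15**2) + 456)*410 = (2*sqrt((-12)**2 + 225) + 456)*410 = (2*sqrt(144 + 225) + 456)*410 = (2*sqrt(369) + 456)*410 = (2*(3*sqrt(41)) + 456)*410 = (6*sqrt(41) + 456)*410 = (456 + 6*sqrt(41))*410 = 186960 + 2460*sqrt(41)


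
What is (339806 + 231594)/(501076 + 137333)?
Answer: 571400/638409 ≈ 0.89504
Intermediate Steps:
(339806 + 231594)/(501076 + 137333) = 571400/638409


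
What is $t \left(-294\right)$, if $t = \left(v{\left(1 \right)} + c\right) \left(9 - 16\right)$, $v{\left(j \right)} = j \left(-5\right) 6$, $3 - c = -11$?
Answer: $-32928$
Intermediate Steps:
$c = 14$ ($c = 3 - -11 = 3 + 11 = 14$)
$v{\left(j \right)} = - 30 j$ ($v{\left(j \right)} = - 5 j 6 = - 30 j$)
$t = 112$ ($t = \left(\left(-30\right) 1 + 14\right) \left(9 - 16\right) = \left(-30 + 14\right) \left(-7\right) = \left(-16\right) \left(-7\right) = 112$)
$t \left(-294\right) = 112 \left(-294\right) = -32928$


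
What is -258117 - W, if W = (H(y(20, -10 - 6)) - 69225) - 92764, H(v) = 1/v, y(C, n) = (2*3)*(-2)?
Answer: -1153535/12 ≈ -96128.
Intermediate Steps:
y(C, n) = -12 (y(C, n) = 6*(-2) = -12)
W = -1943869/12 (W = (1/(-12) - 69225) - 92764 = (-1/12 - 69225) - 92764 = -830701/12 - 92764 = -1943869/12 ≈ -1.6199e+5)
-258117 - W = -258117 - 1*(-1943869/12) = -258117 + 1943869/12 = -1153535/12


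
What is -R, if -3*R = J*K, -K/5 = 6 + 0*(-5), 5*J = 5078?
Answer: -10156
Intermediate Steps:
J = 5078/5 (J = (⅕)*5078 = 5078/5 ≈ 1015.6)
K = -30 (K = -5*(6 + 0*(-5)) = -5*(6 + 0) = -5*6 = -30)
R = 10156 (R = -5078*(-30)/15 = -⅓*(-30468) = 10156)
-R = -1*10156 = -10156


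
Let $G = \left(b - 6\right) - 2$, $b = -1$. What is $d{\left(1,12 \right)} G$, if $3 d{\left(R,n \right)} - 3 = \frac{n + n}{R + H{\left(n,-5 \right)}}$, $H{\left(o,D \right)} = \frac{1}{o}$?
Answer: $- \frac{981}{13} \approx -75.462$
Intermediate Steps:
$d{\left(R,n \right)} = 1 + \frac{2 n}{3 \left(R + \frac{1}{n}\right)}$ ($d{\left(R,n \right)} = 1 + \frac{\left(n + n\right) \frac{1}{R + \frac{1}{n}}}{3} = 1 + \frac{2 n \frac{1}{R + \frac{1}{n}}}{3} = 1 + \frac{2 n}{3 \left(R + \frac{1}{n}\right)}$)
$G = -9$ ($G = \left(-1 - 6\right) - 2 = -7 - 2 = -9$)
$d{\left(1,12 \right)} G = \frac{3 + 12 \left(2 \cdot 12 + 3 \cdot 1\right)}{3 \left(1 + 1 \cdot 12\right)} \left(-9\right) = \frac{3 + 12 \left(24 + 3\right)}{3 \left(1 + 12\right)} \left(-9\right) = \frac{3 + 12 \cdot 27}{3 \cdot 13} \left(-9\right) = \frac{1}{3} \cdot \frac{1}{13} \left(3 + 324\right) \left(-9\right) = \frac{1}{3} \cdot \frac{1}{13} \cdot 327 \left(-9\right) = \frac{109}{13} \left(-9\right) = - \frac{981}{13}$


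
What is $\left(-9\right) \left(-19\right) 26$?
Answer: $4446$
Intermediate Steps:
$\left(-9\right) \left(-19\right) 26 = 171 \cdot 26 = 4446$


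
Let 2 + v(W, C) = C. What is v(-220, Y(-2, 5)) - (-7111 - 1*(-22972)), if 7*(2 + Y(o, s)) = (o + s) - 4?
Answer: -111056/7 ≈ -15865.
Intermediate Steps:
Y(o, s) = -18/7 + o/7 + s/7 (Y(o, s) = -2 + ((o + s) - 4)/7 = -2 + (-4 + o + s)/7 = -2 + (-4/7 + o/7 + s/7) = -18/7 + o/7 + s/7)
v(W, C) = -2 + C
v(-220, Y(-2, 5)) - (-7111 - 1*(-22972)) = (-2 + (-18/7 + (1/7)*(-2) + (1/7)*5)) - (-7111 - 1*(-22972)) = (-2 + (-18/7 - 2/7 + 5/7)) - (-7111 + 22972) = (-2 - 15/7) - 1*15861 = -29/7 - 15861 = -111056/7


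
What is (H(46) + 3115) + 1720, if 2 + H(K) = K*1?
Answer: 4879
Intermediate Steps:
H(K) = -2 + K (H(K) = -2 + K*1 = -2 + K)
(H(46) + 3115) + 1720 = ((-2 + 46) + 3115) + 1720 = (44 + 3115) + 1720 = 3159 + 1720 = 4879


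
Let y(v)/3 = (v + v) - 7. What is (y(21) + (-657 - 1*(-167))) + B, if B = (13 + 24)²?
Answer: 984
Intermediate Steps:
B = 1369 (B = 37² = 1369)
y(v) = -21 + 6*v (y(v) = 3*((v + v) - 7) = 3*(2*v - 7) = 3*(-7 + 2*v) = -21 + 6*v)
(y(21) + (-657 - 1*(-167))) + B = ((-21 + 6*21) + (-657 - 1*(-167))) + 1369 = ((-21 + 126) + (-657 + 167)) + 1369 = (105 - 490) + 1369 = -385 + 1369 = 984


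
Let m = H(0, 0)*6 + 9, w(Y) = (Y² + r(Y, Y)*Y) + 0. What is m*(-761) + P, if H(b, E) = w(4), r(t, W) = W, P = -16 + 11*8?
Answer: -152889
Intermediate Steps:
P = 72 (P = -16 + 88 = 72)
w(Y) = 2*Y² (w(Y) = (Y² + Y*Y) + 0 = (Y² + Y²) + 0 = 2*Y² + 0 = 2*Y²)
H(b, E) = 32 (H(b, E) = 2*4² = 2*16 = 32)
m = 201 (m = 32*6 + 9 = 192 + 9 = 201)
m*(-761) + P = 201*(-761) + 72 = -152961 + 72 = -152889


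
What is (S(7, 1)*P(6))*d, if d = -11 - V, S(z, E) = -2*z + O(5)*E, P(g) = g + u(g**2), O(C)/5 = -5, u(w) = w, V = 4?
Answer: 24570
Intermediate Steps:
O(C) = -25 (O(C) = 5*(-5) = -25)
P(g) = g + g**2
S(z, E) = -25*E - 2*z (S(z, E) = -2*z - 25*E = -25*E - 2*z)
d = -15 (d = -11 - 1*4 = -11 - 4 = -15)
(S(7, 1)*P(6))*d = ((-25*1 - 2*7)*(6*(1 + 6)))*(-15) = ((-25 - 14)*(6*7))*(-15) = -39*42*(-15) = -1638*(-15) = 24570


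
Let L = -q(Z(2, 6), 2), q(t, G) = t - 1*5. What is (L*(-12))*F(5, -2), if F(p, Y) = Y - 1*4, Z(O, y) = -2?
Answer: 504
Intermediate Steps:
q(t, G) = -5 + t (q(t, G) = t - 5 = -5 + t)
F(p, Y) = -4 + Y (F(p, Y) = Y - 4 = -4 + Y)
L = 7 (L = -(-5 - 2) = -1*(-7) = 7)
(L*(-12))*F(5, -2) = (7*(-12))*(-4 - 2) = -84*(-6) = 504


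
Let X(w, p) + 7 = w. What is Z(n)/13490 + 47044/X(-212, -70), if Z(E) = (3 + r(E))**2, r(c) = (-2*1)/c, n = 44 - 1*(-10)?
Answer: -15421305788/71789733 ≈ -214.81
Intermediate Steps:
X(w, p) = -7 + w
n = 54 (n = 44 + 10 = 54)
r(c) = -2/c
Z(E) = (3 - 2/E)**2
Z(n)/13490 + 47044/X(-212, -70) = ((-2 + 3*54)**2/54**2)/13490 + 47044/(-7 - 212) = ((-2 + 162)**2/2916)*(1/13490) + 47044/(-219) = ((1/2916)*160**2)*(1/13490) + 47044*(-1/219) = ((1/2916)*25600)*(1/13490) - 47044/219 = (6400/729)*(1/13490) - 47044/219 = 640/983421 - 47044/219 = -15421305788/71789733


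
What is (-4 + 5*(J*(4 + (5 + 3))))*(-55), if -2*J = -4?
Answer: -6380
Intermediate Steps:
J = 2 (J = -½*(-4) = 2)
(-4 + 5*(J*(4 + (5 + 3))))*(-55) = (-4 + 5*(2*(4 + (5 + 3))))*(-55) = (-4 + 5*(2*(4 + 8)))*(-55) = (-4 + 5*(2*12))*(-55) = (-4 + 5*24)*(-55) = (-4 + 120)*(-55) = 116*(-55) = -6380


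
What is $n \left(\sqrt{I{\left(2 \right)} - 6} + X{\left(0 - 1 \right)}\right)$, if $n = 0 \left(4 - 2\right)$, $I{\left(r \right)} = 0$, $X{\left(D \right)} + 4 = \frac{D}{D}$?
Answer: $0$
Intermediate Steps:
$X{\left(D \right)} = -3$ ($X{\left(D \right)} = -4 + \frac{D}{D} = -4 + 1 = -3$)
$n = 0$ ($n = 0 \cdot 2 = 0$)
$n \left(\sqrt{I{\left(2 \right)} - 6} + X{\left(0 - 1 \right)}\right) = 0 \left(\sqrt{0 - 6} - 3\right) = 0 \left(\sqrt{-6} - 3\right) = 0 \left(i \sqrt{6} - 3\right) = 0 \left(-3 + i \sqrt{6}\right) = 0$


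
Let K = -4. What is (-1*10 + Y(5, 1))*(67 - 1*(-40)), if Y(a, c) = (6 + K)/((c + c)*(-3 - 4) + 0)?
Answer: -7597/7 ≈ -1085.3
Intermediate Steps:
Y(a, c) = -1/(7*c) (Y(a, c) = (6 - 4)/((c + c)*(-3 - 4) + 0) = 2/((2*c)*(-7) + 0) = 2/(-14*c + 0) = 2/((-14*c)) = 2*(-1/(14*c)) = -1/(7*c))
(-1*10 + Y(5, 1))*(67 - 1*(-40)) = (-1*10 - 1/7/1)*(67 - 1*(-40)) = (-10 - 1/7*1)*(67 + 40) = (-10 - 1/7)*107 = -71/7*107 = -7597/7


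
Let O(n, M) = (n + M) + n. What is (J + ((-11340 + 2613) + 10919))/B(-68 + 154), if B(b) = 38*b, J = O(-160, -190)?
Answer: 841/1634 ≈ 0.51469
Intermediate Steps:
O(n, M) = M + 2*n (O(n, M) = (M + n) + n = M + 2*n)
J = -510 (J = -190 + 2*(-160) = -190 - 320 = -510)
(J + ((-11340 + 2613) + 10919))/B(-68 + 154) = (-510 + ((-11340 + 2613) + 10919))/((38*(-68 + 154))) = (-510 + (-8727 + 10919))/((38*86)) = (-510 + 2192)/3268 = 1682*(1/3268) = 841/1634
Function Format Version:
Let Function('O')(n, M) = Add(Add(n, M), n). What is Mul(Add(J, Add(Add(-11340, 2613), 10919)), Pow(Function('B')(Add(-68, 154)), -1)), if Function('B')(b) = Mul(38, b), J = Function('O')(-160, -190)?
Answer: Rational(841, 1634) ≈ 0.51469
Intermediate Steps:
Function('O')(n, M) = Add(M, Mul(2, n)) (Function('O')(n, M) = Add(Add(M, n), n) = Add(M, Mul(2, n)))
J = -510 (J = Add(-190, Mul(2, -160)) = Add(-190, -320) = -510)
Mul(Add(J, Add(Add(-11340, 2613), 10919)), Pow(Function('B')(Add(-68, 154)), -1)) = Mul(Add(-510, Add(Add(-11340, 2613), 10919)), Pow(Mul(38, Add(-68, 154)), -1)) = Mul(Add(-510, Add(-8727, 10919)), Pow(Mul(38, 86), -1)) = Mul(Add(-510, 2192), Pow(3268, -1)) = Mul(1682, Rational(1, 3268)) = Rational(841, 1634)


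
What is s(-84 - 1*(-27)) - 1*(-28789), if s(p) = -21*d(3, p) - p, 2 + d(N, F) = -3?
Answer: 28951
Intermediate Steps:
d(N, F) = -5 (d(N, F) = -2 - 3 = -5)
s(p) = 105 - p (s(p) = -21*(-5) - p = 105 - p)
s(-84 - 1*(-27)) - 1*(-28789) = (105 - (-84 - 1*(-27))) - 1*(-28789) = (105 - (-84 + 27)) + 28789 = (105 - 1*(-57)) + 28789 = (105 + 57) + 28789 = 162 + 28789 = 28951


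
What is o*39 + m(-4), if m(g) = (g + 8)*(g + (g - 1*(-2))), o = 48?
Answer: 1848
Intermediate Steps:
m(g) = (2 + 2*g)*(8 + g) (m(g) = (8 + g)*(g + (g + 2)) = (8 + g)*(g + (2 + g)) = (8 + g)*(2 + 2*g) = (2 + 2*g)*(8 + g))
o*39 + m(-4) = 48*39 + (16 + 2*(-4)² + 18*(-4)) = 1872 + (16 + 2*16 - 72) = 1872 + (16 + 32 - 72) = 1872 - 24 = 1848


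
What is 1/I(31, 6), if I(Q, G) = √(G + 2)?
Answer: √2/4 ≈ 0.35355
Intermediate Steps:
I(Q, G) = √(2 + G)
1/I(31, 6) = 1/(√(2 + 6)) = 1/(√8) = 1/(2*√2) = √2/4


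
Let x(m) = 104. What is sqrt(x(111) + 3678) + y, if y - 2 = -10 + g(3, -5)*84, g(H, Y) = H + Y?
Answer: -176 + sqrt(3782) ≈ -114.50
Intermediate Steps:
y = -176 (y = 2 + (-10 + (3 - 5)*84) = 2 + (-10 - 2*84) = 2 + (-10 - 168) = 2 - 178 = -176)
sqrt(x(111) + 3678) + y = sqrt(104 + 3678) - 176 = sqrt(3782) - 176 = -176 + sqrt(3782)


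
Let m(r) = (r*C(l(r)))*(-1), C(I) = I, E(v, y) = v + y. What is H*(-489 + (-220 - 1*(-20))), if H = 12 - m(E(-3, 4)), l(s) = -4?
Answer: -5512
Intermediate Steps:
m(r) = 4*r (m(r) = (r*(-4))*(-1) = -4*r*(-1) = 4*r)
H = 8 (H = 12 - 4*(-3 + 4) = 12 - 4 = 8)
H*(-489 + (-220 - 1*(-20))) = 8*(-489 + (-220 - 1*(-20))) = 8*(-489 + (-220 + 20)) = 8*(-489 - 200) = 8*(-689) = -5512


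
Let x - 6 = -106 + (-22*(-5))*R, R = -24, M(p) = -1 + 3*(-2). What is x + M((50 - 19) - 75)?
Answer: -2747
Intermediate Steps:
M(p) = -7 (M(p) = -1 - 6 = -7)
x = -2740 (x = 6 + (-106 - 22*(-5)*(-24)) = 6 + (-106 + 110*(-24)) = 6 + (-106 - 2640) = 6 - 2746 = -2740)
x + M((50 - 19) - 75) = -2740 - 7 = -2747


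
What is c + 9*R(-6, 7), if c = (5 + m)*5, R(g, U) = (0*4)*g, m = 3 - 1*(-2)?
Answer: 50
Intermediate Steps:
m = 5 (m = 3 + 2 = 5)
R(g, U) = 0 (R(g, U) = 0*g = 0)
c = 50 (c = (5 + 5)*5 = 10*5 = 50)
c + 9*R(-6, 7) = 50 + 9*0 = 50 + 0 = 50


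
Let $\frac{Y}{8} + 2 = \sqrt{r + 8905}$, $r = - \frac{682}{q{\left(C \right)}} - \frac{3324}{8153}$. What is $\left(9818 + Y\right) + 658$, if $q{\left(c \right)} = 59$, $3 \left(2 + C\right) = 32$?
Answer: $10460 + \frac{8 \sqrt{2057731996315271}}{481027} \approx 11214.0$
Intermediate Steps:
$C = \frac{26}{3}$ ($C = -2 + \frac{1}{3} \cdot 32 = -2 + \frac{32}{3} = \frac{26}{3} \approx 8.6667$)
$r = - \frac{5756462}{481027}$ ($r = - \frac{682}{59} - \frac{3324}{8153} = - \frac{5756462}{481027} \approx -11.967$)
$Y = -16 + \frac{8 \sqrt{2057731996315271}}{481027}$ ($Y = -16 + 8 \sqrt{- \frac{5756462}{481027} + 8905} = -16 + 8 \sqrt{\frac{4277788973}{481027}} = -16 + 8 \frac{\sqrt{2057731996315271}}{481027} = -16 + \frac{8 \sqrt{2057731996315271}}{481027} \approx 738.42$)
$\left(9818 + Y\right) + 658 = \left(9818 - \left(16 - \frac{8 \sqrt{2057731996315271}}{481027}\right)\right) + 658 = \left(9802 + \frac{8 \sqrt{2057731996315271}}{481027}\right) + 658 = 10460 + \frac{8 \sqrt{2057731996315271}}{481027}$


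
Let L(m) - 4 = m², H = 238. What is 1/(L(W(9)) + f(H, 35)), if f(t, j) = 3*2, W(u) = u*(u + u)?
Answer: 1/26254 ≈ 3.8089e-5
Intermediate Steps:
W(u) = 2*u² (W(u) = u*(2*u) = 2*u²)
f(t, j) = 6
L(m) = 4 + m²
1/(L(W(9)) + f(H, 35)) = 1/((4 + (2*9²)²) + 6) = 1/((4 + (2*81)²) + 6) = 1/((4 + 162²) + 6) = 1/((4 + 26244) + 6) = 1/(26248 + 6) = 1/26254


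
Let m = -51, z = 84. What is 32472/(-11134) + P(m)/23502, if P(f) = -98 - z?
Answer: -191295833/65417817 ≈ -2.9242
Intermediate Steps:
P(f) = -182 (P(f) = -98 - 1*84 = -98 - 84 = -182)
32472/(-11134) + P(m)/23502 = 32472/(-11134) - 182/23502 = 32472*(-1/11134) - 182*1/23502 = -16236/5567 - 91/11751 = -191295833/65417817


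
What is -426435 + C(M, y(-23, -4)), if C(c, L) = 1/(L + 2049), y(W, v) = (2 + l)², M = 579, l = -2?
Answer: -873765314/2049 ≈ -4.2644e+5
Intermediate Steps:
y(W, v) = 0 (y(W, v) = (2 - 2)² = 0² = 0)
C(c, L) = 1/(2049 + L)
-426435 + C(M, y(-23, -4)) = -426435 + 1/(2049 + 0) = -426435 + 1/2049 = -873765314/2049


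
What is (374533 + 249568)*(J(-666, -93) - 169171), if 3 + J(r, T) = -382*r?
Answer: 53197121038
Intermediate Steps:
J(r, T) = -3 - 382*r
(374533 + 249568)*(J(-666, -93) - 169171) = (374533 + 249568)*((-3 - 382*(-666)) - 169171) = 624101*((-3 + 254412) - 169171) = 624101*(254409 - 169171) = 624101*85238 = 53197121038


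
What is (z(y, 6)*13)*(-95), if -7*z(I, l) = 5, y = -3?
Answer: 6175/7 ≈ 882.14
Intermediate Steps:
z(I, l) = -5/7 (z(I, l) = -⅐*5 = -5/7)
(z(y, 6)*13)*(-95) = -5/7*13*(-95) = -65/7*(-95) = 6175/7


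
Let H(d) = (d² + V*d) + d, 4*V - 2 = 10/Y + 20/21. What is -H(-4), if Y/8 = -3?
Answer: -265/28 ≈ -9.4643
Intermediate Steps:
Y = -24 (Y = 8*(-3) = -24)
V = 71/112 (V = ½ + (10/(-24) + 20/21)/4 = ½ + (10*(-1/24) + 20*(1/21))/4 = ½ + (-5/12 + 20/21)/4 = ½ + (¼)*(15/28) = ½ + 15/112 = 71/112 ≈ 0.63393)
H(d) = d² + 183*d/112 (H(d) = (d² + 71*d/112) + d = d² + 183*d/112)
-H(-4) = -(-4)*(183 + 112*(-4))/112 = -(-4)*(183 - 448)/112 = -(-4)*(-265)/112 = -1*265/28 = -265/28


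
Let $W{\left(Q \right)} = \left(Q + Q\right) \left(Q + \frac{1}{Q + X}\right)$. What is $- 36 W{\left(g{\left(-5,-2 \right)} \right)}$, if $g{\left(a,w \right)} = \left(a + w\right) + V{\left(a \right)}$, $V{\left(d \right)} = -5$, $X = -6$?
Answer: $-10416$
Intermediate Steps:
$g{\left(a,w \right)} = -5 + a + w$ ($g{\left(a,w \right)} = \left(a + w\right) - 5 = -5 + a + w$)
$W{\left(Q \right)} = 2 Q \left(Q + \frac{1}{-6 + Q}\right)$ ($W{\left(Q \right)} = \left(Q + Q\right) \left(Q + \frac{1}{Q - 6}\right) = 2 Q \left(Q + \frac{1}{-6 + Q}\right)$)
$- 36 W{\left(g{\left(-5,-2 \right)} \right)} = - 36 \frac{2 \left(-5 - 5 - 2\right) \left(1 + \left(-5 - 5 - 2\right)^{2} - 6 \left(-5 - 5 - 2\right)\right)}{-6 - 12} = - 36 \cdot 2 \left(-12\right) \frac{1}{-6 - 12} \left(1 + \left(-12\right)^{2} - -72\right) = - 36 \cdot 2 \left(-12\right) \frac{1}{-18} \left(1 + 144 + 72\right) = - 36 \cdot 2 \left(-12\right) \left(- \frac{1}{18}\right) 217 = \left(-36\right) \frac{868}{3} = -10416$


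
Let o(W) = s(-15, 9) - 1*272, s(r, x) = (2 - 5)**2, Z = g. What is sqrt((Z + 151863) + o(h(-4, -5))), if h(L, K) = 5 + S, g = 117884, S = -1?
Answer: 2*sqrt(67371) ≈ 519.12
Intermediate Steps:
h(L, K) = 4 (h(L, K) = 5 - 1 = 4)
Z = 117884
s(r, x) = 9 (s(r, x) = (-3)**2 = 9)
o(W) = -263 (o(W) = 9 - 1*272 = 9 - 272 = -263)
sqrt((Z + 151863) + o(h(-4, -5))) = sqrt((117884 + 151863) - 263) = sqrt(269747 - 263) = sqrt(269484) = 2*sqrt(67371)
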